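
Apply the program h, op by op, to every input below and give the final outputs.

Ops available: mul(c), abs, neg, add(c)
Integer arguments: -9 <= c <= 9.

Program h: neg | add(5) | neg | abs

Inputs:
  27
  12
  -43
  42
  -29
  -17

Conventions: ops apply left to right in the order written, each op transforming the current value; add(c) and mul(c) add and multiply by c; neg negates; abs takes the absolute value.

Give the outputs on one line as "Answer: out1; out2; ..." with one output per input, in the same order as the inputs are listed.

Execution, op by op:
  27 -> -27 -> -22 -> 22 -> 22
  12 -> -12 -> -7 -> 7 -> 7
  -43 -> 43 -> 48 -> -48 -> 48
  42 -> -42 -> -37 -> 37 -> 37
  -29 -> 29 -> 34 -> -34 -> 34
  -17 -> 17 -> 22 -> -22 -> 22

22; 7; 48; 37; 34; 22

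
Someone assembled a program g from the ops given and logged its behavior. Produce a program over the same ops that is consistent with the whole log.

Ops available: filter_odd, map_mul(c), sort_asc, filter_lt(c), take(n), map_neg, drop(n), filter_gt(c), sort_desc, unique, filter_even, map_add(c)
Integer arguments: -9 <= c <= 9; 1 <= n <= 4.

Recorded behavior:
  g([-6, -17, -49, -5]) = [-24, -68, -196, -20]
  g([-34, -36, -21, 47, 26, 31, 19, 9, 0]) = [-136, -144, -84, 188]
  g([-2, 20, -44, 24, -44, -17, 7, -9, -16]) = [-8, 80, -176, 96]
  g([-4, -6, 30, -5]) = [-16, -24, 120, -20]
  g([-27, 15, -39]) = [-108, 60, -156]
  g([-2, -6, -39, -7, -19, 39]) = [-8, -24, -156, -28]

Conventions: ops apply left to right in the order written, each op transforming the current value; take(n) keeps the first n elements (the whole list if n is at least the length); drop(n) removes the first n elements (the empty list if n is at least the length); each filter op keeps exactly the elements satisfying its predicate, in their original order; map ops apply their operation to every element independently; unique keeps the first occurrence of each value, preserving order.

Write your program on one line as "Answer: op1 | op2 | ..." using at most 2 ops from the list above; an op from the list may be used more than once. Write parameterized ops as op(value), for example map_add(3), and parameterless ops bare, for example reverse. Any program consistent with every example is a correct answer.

map_mul(4) | take(4)

Check, running the answer program on each example:
  [-6, -17, -49, -5] -> [-24, -68, -196, -20] -> [-24, -68, -196, -20]
  [-34, -36, -21, 47, 26, 31, 19, 9, 0] -> [-136, -144, -84, 188, 104, 124, 76, 36, 0] -> [-136, -144, -84, 188]
  [-2, 20, -44, 24, -44, -17, 7, -9, -16] -> [-8, 80, -176, 96, -176, -68, 28, -36, -64] -> [-8, 80, -176, 96]
  [-4, -6, 30, -5] -> [-16, -24, 120, -20] -> [-16, -24, 120, -20]
  [-27, 15, -39] -> [-108, 60, -156] -> [-108, 60, -156]
  [-2, -6, -39, -7, -19, 39] -> [-8, -24, -156, -28, -76, 156] -> [-8, -24, -156, -28]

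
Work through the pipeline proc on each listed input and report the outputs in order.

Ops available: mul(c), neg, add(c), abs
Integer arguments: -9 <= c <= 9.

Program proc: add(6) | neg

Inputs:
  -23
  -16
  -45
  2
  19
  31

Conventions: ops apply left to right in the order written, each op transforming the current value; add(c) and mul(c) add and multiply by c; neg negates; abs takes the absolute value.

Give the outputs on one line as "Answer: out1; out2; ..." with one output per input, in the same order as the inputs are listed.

17; 10; 39; -8; -25; -37

Execution, op by op:
  -23 -> -17 -> 17
  -16 -> -10 -> 10
  -45 -> -39 -> 39
  2 -> 8 -> -8
  19 -> 25 -> -25
  31 -> 37 -> -37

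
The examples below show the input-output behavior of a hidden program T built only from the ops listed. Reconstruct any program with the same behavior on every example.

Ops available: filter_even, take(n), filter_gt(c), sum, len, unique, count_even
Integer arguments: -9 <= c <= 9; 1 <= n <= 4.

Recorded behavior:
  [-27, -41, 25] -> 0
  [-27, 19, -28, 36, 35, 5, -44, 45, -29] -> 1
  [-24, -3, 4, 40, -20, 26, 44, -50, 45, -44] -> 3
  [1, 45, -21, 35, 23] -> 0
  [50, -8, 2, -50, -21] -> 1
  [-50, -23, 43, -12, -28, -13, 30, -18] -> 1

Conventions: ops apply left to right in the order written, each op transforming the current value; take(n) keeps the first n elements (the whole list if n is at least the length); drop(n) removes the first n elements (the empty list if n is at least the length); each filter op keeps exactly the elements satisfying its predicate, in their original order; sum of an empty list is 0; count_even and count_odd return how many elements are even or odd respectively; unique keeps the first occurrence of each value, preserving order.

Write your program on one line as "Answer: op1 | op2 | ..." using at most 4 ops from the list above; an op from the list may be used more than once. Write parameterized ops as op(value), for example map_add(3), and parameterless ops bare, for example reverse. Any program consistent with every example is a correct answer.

filter_even | filter_gt(-3) | filter_gt(5) | len

Check, running the answer program on each example:
  [-27, -41, 25] -> [] -> [] -> [] -> 0
  [-27, 19, -28, 36, 35, 5, -44, 45, -29] -> [-28, 36, -44] -> [36] -> [36] -> 1
  [-24, -3, 4, 40, -20, 26, 44, -50, 45, -44] -> [-24, 4, 40, -20, 26, 44, -50, -44] -> [4, 40, 26, 44] -> [40, 26, 44] -> 3
  [1, 45, -21, 35, 23] -> [] -> [] -> [] -> 0
  [50, -8, 2, -50, -21] -> [50, -8, 2, -50] -> [50, 2] -> [50] -> 1
  [-50, -23, 43, -12, -28, -13, 30, -18] -> [-50, -12, -28, 30, -18] -> [30] -> [30] -> 1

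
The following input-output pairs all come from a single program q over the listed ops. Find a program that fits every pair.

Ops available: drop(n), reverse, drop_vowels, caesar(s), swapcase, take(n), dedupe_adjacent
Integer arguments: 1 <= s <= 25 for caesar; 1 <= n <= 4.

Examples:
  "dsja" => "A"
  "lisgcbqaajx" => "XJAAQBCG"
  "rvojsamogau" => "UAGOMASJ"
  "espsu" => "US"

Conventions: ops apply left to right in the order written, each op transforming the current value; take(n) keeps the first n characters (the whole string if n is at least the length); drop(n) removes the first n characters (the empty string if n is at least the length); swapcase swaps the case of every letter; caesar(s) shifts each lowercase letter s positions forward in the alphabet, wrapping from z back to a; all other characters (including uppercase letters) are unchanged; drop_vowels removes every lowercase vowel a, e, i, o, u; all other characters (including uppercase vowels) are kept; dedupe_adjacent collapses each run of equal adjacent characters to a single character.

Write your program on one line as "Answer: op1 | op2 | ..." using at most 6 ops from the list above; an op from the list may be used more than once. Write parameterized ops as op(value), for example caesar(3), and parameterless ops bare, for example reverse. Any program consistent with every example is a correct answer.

caesar(22) | drop(3) | caesar(4) | reverse | swapcase

Check, running the answer program on each example:
  "dsja" -> "zofw" -> "w" -> "a" -> "a" -> "A"
  "lisgcbqaajx" -> "heocyxmwwft" -> "cyxmwwft" -> "gcbqaajx" -> "xjaaqbcg" -> "XJAAQBCG"
  "rvojsamogau" -> "nrkfowikcwq" -> "fowikcwq" -> "jsamogau" -> "uagomasj" -> "UAGOMASJ"
  "espsu" -> "aoloq" -> "oq" -> "su" -> "us" -> "US"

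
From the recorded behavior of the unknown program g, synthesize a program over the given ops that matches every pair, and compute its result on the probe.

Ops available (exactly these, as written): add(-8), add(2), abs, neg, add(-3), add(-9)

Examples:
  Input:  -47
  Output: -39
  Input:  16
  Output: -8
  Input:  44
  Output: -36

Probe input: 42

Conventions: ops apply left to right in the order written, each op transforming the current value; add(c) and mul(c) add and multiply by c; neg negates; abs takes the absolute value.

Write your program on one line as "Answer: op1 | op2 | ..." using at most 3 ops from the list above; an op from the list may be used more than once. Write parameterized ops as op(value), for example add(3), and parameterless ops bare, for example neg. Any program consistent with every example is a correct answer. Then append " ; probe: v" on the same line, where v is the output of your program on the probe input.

abs | add(-8) | neg ; probe: -34

Check, running the answer program on each example:
  -47 -> 47 -> 39 -> -39
  16 -> 16 -> 8 -> -8
  44 -> 44 -> 36 -> -36
  probe: 42 -> 42 -> 34 -> -34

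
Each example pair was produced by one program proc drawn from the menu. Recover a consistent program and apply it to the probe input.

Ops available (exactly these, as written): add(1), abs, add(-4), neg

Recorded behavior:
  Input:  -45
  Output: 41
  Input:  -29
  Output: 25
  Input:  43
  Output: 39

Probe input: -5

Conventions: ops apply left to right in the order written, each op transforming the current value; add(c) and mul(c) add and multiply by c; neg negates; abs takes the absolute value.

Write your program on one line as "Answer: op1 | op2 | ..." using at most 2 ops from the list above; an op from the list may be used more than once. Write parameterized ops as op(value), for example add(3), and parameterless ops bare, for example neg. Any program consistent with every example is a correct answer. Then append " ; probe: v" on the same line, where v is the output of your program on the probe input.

abs | add(-4) ; probe: 1

Check, running the answer program on each example:
  -45 -> 45 -> 41
  -29 -> 29 -> 25
  43 -> 43 -> 39
  probe: -5 -> 5 -> 1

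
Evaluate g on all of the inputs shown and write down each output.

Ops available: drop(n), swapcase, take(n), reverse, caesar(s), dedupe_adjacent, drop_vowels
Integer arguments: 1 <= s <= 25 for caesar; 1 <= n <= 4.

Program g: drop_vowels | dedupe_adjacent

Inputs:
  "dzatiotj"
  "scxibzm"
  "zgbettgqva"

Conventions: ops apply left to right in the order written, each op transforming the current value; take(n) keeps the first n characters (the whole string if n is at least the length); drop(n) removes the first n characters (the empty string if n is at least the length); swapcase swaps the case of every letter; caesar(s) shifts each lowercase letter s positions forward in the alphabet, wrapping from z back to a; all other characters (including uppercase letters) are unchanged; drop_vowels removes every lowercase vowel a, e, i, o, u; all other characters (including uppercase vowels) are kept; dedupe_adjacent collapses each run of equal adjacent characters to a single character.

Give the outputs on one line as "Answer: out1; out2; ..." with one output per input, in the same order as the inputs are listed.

Execution, op by op:
  "dzatiotj" -> "dzttj" -> "dztj"
  "scxibzm" -> "scxbzm" -> "scxbzm"
  "zgbettgqva" -> "zgbttgqv" -> "zgbtgqv"

"dztj"; "scxbzm"; "zgbtgqv"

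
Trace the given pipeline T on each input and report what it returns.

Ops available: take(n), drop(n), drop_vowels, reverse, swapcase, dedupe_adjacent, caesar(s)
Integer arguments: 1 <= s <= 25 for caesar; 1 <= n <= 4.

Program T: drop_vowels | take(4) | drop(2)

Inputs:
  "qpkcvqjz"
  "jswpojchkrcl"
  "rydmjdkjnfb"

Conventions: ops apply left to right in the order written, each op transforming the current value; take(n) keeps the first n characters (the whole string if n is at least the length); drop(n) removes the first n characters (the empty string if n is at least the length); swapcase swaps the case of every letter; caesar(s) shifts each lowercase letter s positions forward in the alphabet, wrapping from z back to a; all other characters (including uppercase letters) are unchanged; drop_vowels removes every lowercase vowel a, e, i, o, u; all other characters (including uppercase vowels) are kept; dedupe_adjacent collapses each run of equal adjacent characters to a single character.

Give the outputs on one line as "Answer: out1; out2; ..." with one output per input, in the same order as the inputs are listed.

Execution, op by op:
  "qpkcvqjz" -> "qpkcvqjz" -> "qpkc" -> "kc"
  "jswpojchkrcl" -> "jswpjchkrcl" -> "jswp" -> "wp"
  "rydmjdkjnfb" -> "rydmjdkjnfb" -> "rydm" -> "dm"

"kc"; "wp"; "dm"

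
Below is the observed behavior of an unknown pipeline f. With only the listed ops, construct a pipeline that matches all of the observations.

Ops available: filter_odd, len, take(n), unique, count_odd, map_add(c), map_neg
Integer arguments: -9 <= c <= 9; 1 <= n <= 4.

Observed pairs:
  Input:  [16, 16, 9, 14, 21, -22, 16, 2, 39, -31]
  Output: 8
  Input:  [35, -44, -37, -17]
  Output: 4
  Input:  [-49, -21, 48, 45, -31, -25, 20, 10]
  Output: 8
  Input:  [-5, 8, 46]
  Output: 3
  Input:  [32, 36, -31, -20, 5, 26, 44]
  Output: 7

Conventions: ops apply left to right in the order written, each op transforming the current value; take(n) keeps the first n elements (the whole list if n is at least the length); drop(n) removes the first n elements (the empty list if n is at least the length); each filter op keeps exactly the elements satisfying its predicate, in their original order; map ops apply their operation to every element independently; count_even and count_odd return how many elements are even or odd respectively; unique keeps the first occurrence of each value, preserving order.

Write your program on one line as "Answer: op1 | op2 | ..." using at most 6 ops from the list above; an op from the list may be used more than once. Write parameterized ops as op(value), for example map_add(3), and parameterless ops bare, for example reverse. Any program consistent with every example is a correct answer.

unique | map_neg | map_add(-5) | map_add(2) | len

Check, running the answer program on each example:
  [16, 16, 9, 14, 21, -22, 16, 2, 39, -31] -> [16, 9, 14, 21, -22, 2, 39, -31] -> [-16, -9, -14, -21, 22, -2, -39, 31] -> [-21, -14, -19, -26, 17, -7, -44, 26] -> [-19, -12, -17, -24, 19, -5, -42, 28] -> 8
  [35, -44, -37, -17] -> [35, -44, -37, -17] -> [-35, 44, 37, 17] -> [-40, 39, 32, 12] -> [-38, 41, 34, 14] -> 4
  [-49, -21, 48, 45, -31, -25, 20, 10] -> [-49, -21, 48, 45, -31, -25, 20, 10] -> [49, 21, -48, -45, 31, 25, -20, -10] -> [44, 16, -53, -50, 26, 20, -25, -15] -> [46, 18, -51, -48, 28, 22, -23, -13] -> 8
  [-5, 8, 46] -> [-5, 8, 46] -> [5, -8, -46] -> [0, -13, -51] -> [2, -11, -49] -> 3
  [32, 36, -31, -20, 5, 26, 44] -> [32, 36, -31, -20, 5, 26, 44] -> [-32, -36, 31, 20, -5, -26, -44] -> [-37, -41, 26, 15, -10, -31, -49] -> [-35, -39, 28, 17, -8, -29, -47] -> 7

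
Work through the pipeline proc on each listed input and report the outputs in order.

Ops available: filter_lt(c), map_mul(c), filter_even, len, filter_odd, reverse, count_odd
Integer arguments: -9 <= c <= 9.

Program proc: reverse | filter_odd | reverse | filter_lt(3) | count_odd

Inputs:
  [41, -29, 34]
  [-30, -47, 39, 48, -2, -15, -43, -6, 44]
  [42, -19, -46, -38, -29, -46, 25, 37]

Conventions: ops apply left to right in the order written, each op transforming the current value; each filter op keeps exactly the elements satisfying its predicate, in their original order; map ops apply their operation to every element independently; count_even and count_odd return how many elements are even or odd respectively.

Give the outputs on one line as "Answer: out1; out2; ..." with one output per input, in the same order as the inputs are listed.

1; 3; 2

Execution, op by op:
  [41, -29, 34] -> [34, -29, 41] -> [-29, 41] -> [41, -29] -> [-29] -> 1
  [-30, -47, 39, 48, -2, -15, -43, -6, 44] -> [44, -6, -43, -15, -2, 48, 39, -47, -30] -> [-43, -15, 39, -47] -> [-47, 39, -15, -43] -> [-47, -15, -43] -> 3
  [42, -19, -46, -38, -29, -46, 25, 37] -> [37, 25, -46, -29, -38, -46, -19, 42] -> [37, 25, -29, -19] -> [-19, -29, 25, 37] -> [-19, -29] -> 2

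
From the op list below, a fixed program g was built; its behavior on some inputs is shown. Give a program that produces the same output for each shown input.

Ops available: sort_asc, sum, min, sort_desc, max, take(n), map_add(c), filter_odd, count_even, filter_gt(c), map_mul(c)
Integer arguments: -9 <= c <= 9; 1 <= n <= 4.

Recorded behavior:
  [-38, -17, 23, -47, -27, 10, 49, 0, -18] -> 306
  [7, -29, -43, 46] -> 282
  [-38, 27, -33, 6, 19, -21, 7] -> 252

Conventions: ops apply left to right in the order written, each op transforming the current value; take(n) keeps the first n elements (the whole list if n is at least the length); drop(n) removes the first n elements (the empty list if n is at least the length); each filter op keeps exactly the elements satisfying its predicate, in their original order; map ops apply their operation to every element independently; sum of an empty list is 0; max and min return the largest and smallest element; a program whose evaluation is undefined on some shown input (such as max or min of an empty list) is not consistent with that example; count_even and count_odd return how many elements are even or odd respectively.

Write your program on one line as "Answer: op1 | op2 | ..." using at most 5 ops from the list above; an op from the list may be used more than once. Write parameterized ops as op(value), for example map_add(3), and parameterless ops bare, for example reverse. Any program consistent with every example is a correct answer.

map_add(-4) | map_mul(-6) | filter_gt(-1) | max

Check, running the answer program on each example:
  [-38, -17, 23, -47, -27, 10, 49, 0, -18] -> [-42, -21, 19, -51, -31, 6, 45, -4, -22] -> [252, 126, -114, 306, 186, -36, -270, 24, 132] -> [252, 126, 306, 186, 24, 132] -> 306
  [7, -29, -43, 46] -> [3, -33, -47, 42] -> [-18, 198, 282, -252] -> [198, 282] -> 282
  [-38, 27, -33, 6, 19, -21, 7] -> [-42, 23, -37, 2, 15, -25, 3] -> [252, -138, 222, -12, -90, 150, -18] -> [252, 222, 150] -> 252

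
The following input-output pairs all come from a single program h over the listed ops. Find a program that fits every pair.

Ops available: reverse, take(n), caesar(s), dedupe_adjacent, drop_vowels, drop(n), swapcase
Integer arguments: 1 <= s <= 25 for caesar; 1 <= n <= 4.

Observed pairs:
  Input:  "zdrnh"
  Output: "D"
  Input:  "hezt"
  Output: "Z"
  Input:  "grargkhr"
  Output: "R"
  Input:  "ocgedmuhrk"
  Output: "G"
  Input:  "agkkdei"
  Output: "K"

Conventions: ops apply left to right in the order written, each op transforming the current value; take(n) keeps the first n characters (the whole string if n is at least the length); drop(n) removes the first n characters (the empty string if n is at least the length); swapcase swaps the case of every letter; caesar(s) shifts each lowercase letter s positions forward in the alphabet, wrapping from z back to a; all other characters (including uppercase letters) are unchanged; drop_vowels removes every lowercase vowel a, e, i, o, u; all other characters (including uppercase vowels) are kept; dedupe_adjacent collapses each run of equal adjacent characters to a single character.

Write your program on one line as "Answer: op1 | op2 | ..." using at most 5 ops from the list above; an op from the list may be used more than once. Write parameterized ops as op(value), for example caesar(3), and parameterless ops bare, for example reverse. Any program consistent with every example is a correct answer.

drop_vowels | dedupe_adjacent | drop(1) | swapcase | take(1)

Check, running the answer program on each example:
  "zdrnh" -> "zdrnh" -> "zdrnh" -> "drnh" -> "DRNH" -> "D"
  "hezt" -> "hzt" -> "hzt" -> "zt" -> "ZT" -> "Z"
  "grargkhr" -> "grrgkhr" -> "grgkhr" -> "rgkhr" -> "RGKHR" -> "R"
  "ocgedmuhrk" -> "cgdmhrk" -> "cgdmhrk" -> "gdmhrk" -> "GDMHRK" -> "G"
  "agkkdei" -> "gkkd" -> "gkd" -> "kd" -> "KD" -> "K"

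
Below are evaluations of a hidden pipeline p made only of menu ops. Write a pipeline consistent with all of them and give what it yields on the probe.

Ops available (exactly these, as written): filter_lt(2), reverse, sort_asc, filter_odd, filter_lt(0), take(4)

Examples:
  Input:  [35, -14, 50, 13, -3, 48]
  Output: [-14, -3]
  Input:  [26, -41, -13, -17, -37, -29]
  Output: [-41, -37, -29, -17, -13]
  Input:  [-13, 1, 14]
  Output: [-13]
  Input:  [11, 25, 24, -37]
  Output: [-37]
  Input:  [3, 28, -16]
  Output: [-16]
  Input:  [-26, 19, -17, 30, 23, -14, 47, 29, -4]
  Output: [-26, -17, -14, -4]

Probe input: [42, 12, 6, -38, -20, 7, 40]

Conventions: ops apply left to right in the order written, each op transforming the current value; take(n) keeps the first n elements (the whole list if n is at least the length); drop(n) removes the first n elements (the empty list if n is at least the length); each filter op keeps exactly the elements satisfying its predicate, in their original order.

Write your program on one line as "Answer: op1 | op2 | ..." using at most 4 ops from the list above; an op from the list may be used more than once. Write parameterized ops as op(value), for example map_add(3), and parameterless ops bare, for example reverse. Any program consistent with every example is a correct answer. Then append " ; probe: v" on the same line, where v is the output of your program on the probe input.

filter_lt(2) | sort_asc | filter_lt(0) ; probe: [-38, -20]

Check, running the answer program on each example:
  [35, -14, 50, 13, -3, 48] -> [-14, -3] -> [-14, -3] -> [-14, -3]
  [26, -41, -13, -17, -37, -29] -> [-41, -13, -17, -37, -29] -> [-41, -37, -29, -17, -13] -> [-41, -37, -29, -17, -13]
  [-13, 1, 14] -> [-13, 1] -> [-13, 1] -> [-13]
  [11, 25, 24, -37] -> [-37] -> [-37] -> [-37]
  [3, 28, -16] -> [-16] -> [-16] -> [-16]
  [-26, 19, -17, 30, 23, -14, 47, 29, -4] -> [-26, -17, -14, -4] -> [-26, -17, -14, -4] -> [-26, -17, -14, -4]
  probe: [42, 12, 6, -38, -20, 7, 40] -> [-38, -20] -> [-38, -20] -> [-38, -20]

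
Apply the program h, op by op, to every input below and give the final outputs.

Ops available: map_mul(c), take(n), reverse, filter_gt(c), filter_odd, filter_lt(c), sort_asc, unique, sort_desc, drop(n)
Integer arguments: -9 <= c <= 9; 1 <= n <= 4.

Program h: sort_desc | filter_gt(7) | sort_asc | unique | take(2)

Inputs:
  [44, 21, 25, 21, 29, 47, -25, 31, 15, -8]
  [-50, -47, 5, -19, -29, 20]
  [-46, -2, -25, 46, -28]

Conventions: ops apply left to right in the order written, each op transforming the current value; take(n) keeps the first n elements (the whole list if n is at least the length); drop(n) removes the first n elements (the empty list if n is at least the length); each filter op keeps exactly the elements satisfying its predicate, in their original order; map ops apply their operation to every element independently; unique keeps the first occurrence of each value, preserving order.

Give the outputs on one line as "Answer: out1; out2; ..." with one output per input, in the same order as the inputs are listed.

Execution, op by op:
  [44, 21, 25, 21, 29, 47, -25, 31, 15, -8] -> [47, 44, 31, 29, 25, 21, 21, 15, -8, -25] -> [47, 44, 31, 29, 25, 21, 21, 15] -> [15, 21, 21, 25, 29, 31, 44, 47] -> [15, 21, 25, 29, 31, 44, 47] -> [15, 21]
  [-50, -47, 5, -19, -29, 20] -> [20, 5, -19, -29, -47, -50] -> [20] -> [20] -> [20] -> [20]
  [-46, -2, -25, 46, -28] -> [46, -2, -25, -28, -46] -> [46] -> [46] -> [46] -> [46]

[15, 21]; [20]; [46]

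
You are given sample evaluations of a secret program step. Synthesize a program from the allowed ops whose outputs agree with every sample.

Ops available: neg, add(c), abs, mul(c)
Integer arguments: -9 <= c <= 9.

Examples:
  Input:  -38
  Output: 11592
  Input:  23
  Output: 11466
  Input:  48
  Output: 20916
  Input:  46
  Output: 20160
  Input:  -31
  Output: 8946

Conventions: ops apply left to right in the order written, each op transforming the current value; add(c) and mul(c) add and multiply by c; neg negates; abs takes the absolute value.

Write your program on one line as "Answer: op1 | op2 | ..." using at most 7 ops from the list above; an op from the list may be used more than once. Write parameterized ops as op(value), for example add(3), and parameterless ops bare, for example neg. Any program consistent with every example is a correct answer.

add(7) | mul(-9) | add(-3) | mul(6) | mul(-7) | abs

Check, running the answer program on each example:
  -38 -> -31 -> 279 -> 276 -> 1656 -> -11592 -> 11592
  23 -> 30 -> -270 -> -273 -> -1638 -> 11466 -> 11466
  48 -> 55 -> -495 -> -498 -> -2988 -> 20916 -> 20916
  46 -> 53 -> -477 -> -480 -> -2880 -> 20160 -> 20160
  -31 -> -24 -> 216 -> 213 -> 1278 -> -8946 -> 8946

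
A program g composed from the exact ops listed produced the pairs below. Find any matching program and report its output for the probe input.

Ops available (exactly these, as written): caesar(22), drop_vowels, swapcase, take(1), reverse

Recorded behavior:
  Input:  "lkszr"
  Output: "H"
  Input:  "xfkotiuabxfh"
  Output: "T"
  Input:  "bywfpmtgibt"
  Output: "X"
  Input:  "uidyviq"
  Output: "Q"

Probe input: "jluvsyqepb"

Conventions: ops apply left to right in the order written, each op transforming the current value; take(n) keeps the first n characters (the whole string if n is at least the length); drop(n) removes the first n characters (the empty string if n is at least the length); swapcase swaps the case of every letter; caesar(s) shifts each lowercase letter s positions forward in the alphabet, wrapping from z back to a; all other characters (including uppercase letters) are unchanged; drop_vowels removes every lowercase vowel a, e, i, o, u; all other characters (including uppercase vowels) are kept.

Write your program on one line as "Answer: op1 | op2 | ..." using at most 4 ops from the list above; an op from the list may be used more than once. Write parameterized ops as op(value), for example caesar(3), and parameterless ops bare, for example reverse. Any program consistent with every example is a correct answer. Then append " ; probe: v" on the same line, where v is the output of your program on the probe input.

caesar(22) | swapcase | take(1) ; probe: "F"

Check, running the answer program on each example:
  "lkszr" -> "hgovn" -> "HGOVN" -> "H"
  "xfkotiuabxfh" -> "tbgkpeqwxtbd" -> "TBGKPEQWXTBD" -> "T"
  "bywfpmtgibt" -> "xusblipcexp" -> "XUSBLIPCEXP" -> "X"
  "uidyviq" -> "qezurem" -> "QEZUREM" -> "Q"
  probe: "jluvsyqepb" -> "fhqroumalx" -> "FHQROUMALX" -> "F"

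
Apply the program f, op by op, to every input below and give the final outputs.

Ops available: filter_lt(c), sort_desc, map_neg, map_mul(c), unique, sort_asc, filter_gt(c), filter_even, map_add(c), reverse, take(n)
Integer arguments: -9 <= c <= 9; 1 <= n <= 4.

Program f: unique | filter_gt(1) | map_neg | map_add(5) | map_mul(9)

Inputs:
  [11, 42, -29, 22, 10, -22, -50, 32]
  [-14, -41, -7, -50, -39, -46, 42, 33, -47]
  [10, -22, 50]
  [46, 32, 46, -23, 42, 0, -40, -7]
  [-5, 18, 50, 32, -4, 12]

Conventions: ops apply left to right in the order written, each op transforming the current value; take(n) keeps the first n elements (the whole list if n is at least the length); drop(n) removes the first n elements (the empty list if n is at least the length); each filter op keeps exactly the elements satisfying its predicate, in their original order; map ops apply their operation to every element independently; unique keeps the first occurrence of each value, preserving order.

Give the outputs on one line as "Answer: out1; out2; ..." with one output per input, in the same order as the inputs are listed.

Execution, op by op:
  [11, 42, -29, 22, 10, -22, -50, 32] -> [11, 42, -29, 22, 10, -22, -50, 32] -> [11, 42, 22, 10, 32] -> [-11, -42, -22, -10, -32] -> [-6, -37, -17, -5, -27] -> [-54, -333, -153, -45, -243]
  [-14, -41, -7, -50, -39, -46, 42, 33, -47] -> [-14, -41, -7, -50, -39, -46, 42, 33, -47] -> [42, 33] -> [-42, -33] -> [-37, -28] -> [-333, -252]
  [10, -22, 50] -> [10, -22, 50] -> [10, 50] -> [-10, -50] -> [-5, -45] -> [-45, -405]
  [46, 32, 46, -23, 42, 0, -40, -7] -> [46, 32, -23, 42, 0, -40, -7] -> [46, 32, 42] -> [-46, -32, -42] -> [-41, -27, -37] -> [-369, -243, -333]
  [-5, 18, 50, 32, -4, 12] -> [-5, 18, 50, 32, -4, 12] -> [18, 50, 32, 12] -> [-18, -50, -32, -12] -> [-13, -45, -27, -7] -> [-117, -405, -243, -63]

[-54, -333, -153, -45, -243]; [-333, -252]; [-45, -405]; [-369, -243, -333]; [-117, -405, -243, -63]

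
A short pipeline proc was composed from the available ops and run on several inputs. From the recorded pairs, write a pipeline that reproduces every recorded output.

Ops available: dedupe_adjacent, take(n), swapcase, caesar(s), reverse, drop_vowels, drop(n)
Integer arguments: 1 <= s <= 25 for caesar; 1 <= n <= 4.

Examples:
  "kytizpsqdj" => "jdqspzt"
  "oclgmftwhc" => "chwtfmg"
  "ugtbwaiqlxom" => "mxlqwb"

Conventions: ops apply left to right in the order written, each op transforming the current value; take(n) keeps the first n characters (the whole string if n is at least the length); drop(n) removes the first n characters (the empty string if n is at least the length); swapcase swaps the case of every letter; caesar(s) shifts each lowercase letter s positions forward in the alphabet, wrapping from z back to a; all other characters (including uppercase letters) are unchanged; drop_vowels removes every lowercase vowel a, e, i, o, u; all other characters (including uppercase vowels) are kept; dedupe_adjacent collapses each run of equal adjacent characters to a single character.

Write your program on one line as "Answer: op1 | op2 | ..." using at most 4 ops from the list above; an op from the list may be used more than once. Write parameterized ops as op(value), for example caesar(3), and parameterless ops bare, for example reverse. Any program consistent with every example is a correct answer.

drop_vowels | drop(2) | reverse

Check, running the answer program on each example:
  "kytizpsqdj" -> "kytzpsqdj" -> "tzpsqdj" -> "jdqspzt"
  "oclgmftwhc" -> "clgmftwhc" -> "gmftwhc" -> "chwtfmg"
  "ugtbwaiqlxom" -> "gtbwqlxm" -> "bwqlxm" -> "mxlqwb"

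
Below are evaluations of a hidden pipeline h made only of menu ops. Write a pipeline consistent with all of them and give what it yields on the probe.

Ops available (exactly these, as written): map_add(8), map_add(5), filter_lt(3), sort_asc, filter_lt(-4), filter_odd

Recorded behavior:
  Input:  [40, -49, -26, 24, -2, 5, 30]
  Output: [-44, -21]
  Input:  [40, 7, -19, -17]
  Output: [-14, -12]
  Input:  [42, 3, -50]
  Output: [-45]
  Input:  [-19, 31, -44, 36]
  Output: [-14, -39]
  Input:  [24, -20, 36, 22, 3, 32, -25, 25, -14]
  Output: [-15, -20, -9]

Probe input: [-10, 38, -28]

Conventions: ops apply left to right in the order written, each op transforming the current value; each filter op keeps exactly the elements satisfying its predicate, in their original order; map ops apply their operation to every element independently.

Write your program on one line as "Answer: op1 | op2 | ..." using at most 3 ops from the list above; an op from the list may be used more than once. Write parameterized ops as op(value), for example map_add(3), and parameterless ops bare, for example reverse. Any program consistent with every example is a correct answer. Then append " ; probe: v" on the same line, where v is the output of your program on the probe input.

filter_lt(-4) | map_add(5) ; probe: [-5, -23]

Check, running the answer program on each example:
  [40, -49, -26, 24, -2, 5, 30] -> [-49, -26] -> [-44, -21]
  [40, 7, -19, -17] -> [-19, -17] -> [-14, -12]
  [42, 3, -50] -> [-50] -> [-45]
  [-19, 31, -44, 36] -> [-19, -44] -> [-14, -39]
  [24, -20, 36, 22, 3, 32, -25, 25, -14] -> [-20, -25, -14] -> [-15, -20, -9]
  probe: [-10, 38, -28] -> [-10, -28] -> [-5, -23]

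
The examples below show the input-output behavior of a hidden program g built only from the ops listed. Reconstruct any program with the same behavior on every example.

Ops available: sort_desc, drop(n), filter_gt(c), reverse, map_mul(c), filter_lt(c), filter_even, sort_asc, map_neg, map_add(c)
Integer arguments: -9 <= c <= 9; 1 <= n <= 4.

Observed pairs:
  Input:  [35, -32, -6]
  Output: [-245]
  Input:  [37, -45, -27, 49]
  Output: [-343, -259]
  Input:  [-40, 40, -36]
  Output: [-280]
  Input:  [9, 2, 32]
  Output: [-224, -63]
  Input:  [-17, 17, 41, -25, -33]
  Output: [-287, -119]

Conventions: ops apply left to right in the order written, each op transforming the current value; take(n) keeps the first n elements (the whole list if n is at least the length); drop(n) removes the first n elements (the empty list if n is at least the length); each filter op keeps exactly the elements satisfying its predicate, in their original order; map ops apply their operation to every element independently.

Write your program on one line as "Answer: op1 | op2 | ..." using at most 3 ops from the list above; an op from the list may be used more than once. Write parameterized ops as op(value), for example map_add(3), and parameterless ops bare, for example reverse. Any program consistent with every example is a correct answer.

filter_gt(4) | reverse | map_mul(-7)

Check, running the answer program on each example:
  [35, -32, -6] -> [35] -> [35] -> [-245]
  [37, -45, -27, 49] -> [37, 49] -> [49, 37] -> [-343, -259]
  [-40, 40, -36] -> [40] -> [40] -> [-280]
  [9, 2, 32] -> [9, 32] -> [32, 9] -> [-224, -63]
  [-17, 17, 41, -25, -33] -> [17, 41] -> [41, 17] -> [-287, -119]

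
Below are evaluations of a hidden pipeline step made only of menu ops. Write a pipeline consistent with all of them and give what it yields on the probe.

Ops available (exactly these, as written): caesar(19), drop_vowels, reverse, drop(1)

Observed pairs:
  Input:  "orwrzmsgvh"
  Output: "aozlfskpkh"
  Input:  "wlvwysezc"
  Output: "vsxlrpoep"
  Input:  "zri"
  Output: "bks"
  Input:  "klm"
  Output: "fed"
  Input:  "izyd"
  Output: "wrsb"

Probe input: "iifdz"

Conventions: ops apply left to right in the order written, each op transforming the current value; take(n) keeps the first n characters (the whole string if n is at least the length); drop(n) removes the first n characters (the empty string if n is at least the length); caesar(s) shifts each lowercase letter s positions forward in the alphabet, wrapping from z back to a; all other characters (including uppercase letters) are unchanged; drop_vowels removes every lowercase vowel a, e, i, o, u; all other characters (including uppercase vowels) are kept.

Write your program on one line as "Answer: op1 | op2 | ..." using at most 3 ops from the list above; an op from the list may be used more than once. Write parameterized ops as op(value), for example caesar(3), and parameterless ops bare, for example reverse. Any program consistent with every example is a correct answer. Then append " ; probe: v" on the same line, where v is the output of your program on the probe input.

caesar(19) | reverse ; probe: "swybb"

Check, running the answer program on each example:
  "orwrzmsgvh" -> "hkpksflzoa" -> "aozlfskpkh"
  "wlvwysezc" -> "peoprlxsv" -> "vsxlrpoep"
  "zri" -> "skb" -> "bks"
  "klm" -> "def" -> "fed"
  "izyd" -> "bsrw" -> "wrsb"
  probe: "iifdz" -> "bbyws" -> "swybb"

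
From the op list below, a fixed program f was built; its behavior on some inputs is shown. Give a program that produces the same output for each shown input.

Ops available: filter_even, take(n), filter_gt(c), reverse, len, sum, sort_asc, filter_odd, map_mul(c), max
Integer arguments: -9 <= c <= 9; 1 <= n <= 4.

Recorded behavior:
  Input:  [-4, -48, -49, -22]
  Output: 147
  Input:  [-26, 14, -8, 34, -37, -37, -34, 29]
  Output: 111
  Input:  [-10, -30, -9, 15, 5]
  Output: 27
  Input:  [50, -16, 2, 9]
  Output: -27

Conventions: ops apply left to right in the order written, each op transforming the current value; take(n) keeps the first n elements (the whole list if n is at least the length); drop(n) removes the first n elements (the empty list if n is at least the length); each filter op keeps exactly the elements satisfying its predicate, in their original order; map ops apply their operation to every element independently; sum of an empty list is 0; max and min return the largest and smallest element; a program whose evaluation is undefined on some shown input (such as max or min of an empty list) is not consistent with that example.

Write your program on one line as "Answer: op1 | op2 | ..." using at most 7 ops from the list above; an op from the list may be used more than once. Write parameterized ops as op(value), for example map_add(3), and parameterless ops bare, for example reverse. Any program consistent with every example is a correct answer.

sort_asc | map_mul(-3) | take(4) | filter_odd | reverse | max

Check, running the answer program on each example:
  [-4, -48, -49, -22] -> [-49, -48, -22, -4] -> [147, 144, 66, 12] -> [147, 144, 66, 12] -> [147] -> [147] -> 147
  [-26, 14, -8, 34, -37, -37, -34, 29] -> [-37, -37, -34, -26, -8, 14, 29, 34] -> [111, 111, 102, 78, 24, -42, -87, -102] -> [111, 111, 102, 78] -> [111, 111] -> [111, 111] -> 111
  [-10, -30, -9, 15, 5] -> [-30, -10, -9, 5, 15] -> [90, 30, 27, -15, -45] -> [90, 30, 27, -15] -> [27, -15] -> [-15, 27] -> 27
  [50, -16, 2, 9] -> [-16, 2, 9, 50] -> [48, -6, -27, -150] -> [48, -6, -27, -150] -> [-27] -> [-27] -> -27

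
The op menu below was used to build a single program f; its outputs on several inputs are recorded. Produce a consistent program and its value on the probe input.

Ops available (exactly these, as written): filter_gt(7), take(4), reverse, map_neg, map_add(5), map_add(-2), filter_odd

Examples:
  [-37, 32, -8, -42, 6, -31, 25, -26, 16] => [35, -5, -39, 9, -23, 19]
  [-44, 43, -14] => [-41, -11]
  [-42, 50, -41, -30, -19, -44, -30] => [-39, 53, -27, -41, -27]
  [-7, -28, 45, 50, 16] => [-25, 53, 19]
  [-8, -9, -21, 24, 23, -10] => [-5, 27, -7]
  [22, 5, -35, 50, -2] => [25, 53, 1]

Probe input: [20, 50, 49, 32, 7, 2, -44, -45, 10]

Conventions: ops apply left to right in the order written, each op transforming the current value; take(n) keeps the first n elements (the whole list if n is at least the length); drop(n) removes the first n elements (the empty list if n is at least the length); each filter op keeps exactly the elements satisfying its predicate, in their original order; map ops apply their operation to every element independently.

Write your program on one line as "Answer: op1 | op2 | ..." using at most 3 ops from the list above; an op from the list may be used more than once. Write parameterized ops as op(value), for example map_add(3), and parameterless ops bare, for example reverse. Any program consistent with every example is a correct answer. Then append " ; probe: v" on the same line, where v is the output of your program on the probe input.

map_add(5) | map_add(-2) | filter_odd ; probe: [23, 53, 35, 5, -41, 13]

Check, running the answer program on each example:
  [-37, 32, -8, -42, 6, -31, 25, -26, 16] -> [-32, 37, -3, -37, 11, -26, 30, -21, 21] -> [-34, 35, -5, -39, 9, -28, 28, -23, 19] -> [35, -5, -39, 9, -23, 19]
  [-44, 43, -14] -> [-39, 48, -9] -> [-41, 46, -11] -> [-41, -11]
  [-42, 50, -41, -30, -19, -44, -30] -> [-37, 55, -36, -25, -14, -39, -25] -> [-39, 53, -38, -27, -16, -41, -27] -> [-39, 53, -27, -41, -27]
  [-7, -28, 45, 50, 16] -> [-2, -23, 50, 55, 21] -> [-4, -25, 48, 53, 19] -> [-25, 53, 19]
  [-8, -9, -21, 24, 23, -10] -> [-3, -4, -16, 29, 28, -5] -> [-5, -6, -18, 27, 26, -7] -> [-5, 27, -7]
  [22, 5, -35, 50, -2] -> [27, 10, -30, 55, 3] -> [25, 8, -32, 53, 1] -> [25, 53, 1]
  probe: [20, 50, 49, 32, 7, 2, -44, -45, 10] -> [25, 55, 54, 37, 12, 7, -39, -40, 15] -> [23, 53, 52, 35, 10, 5, -41, -42, 13] -> [23, 53, 35, 5, -41, 13]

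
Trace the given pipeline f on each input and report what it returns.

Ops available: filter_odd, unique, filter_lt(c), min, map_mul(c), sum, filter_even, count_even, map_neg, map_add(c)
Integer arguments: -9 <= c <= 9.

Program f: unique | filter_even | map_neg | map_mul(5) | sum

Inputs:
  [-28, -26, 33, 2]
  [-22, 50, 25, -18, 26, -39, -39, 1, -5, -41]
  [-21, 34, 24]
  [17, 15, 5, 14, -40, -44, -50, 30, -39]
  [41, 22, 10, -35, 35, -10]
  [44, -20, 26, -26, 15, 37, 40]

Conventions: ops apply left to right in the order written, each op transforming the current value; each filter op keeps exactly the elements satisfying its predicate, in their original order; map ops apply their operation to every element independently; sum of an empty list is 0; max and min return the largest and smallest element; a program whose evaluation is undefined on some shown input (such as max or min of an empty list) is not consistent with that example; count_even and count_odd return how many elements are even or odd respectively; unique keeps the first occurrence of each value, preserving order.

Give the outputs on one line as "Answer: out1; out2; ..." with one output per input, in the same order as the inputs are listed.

Execution, op by op:
  [-28, -26, 33, 2] -> [-28, -26, 33, 2] -> [-28, -26, 2] -> [28, 26, -2] -> [140, 130, -10] -> 260
  [-22, 50, 25, -18, 26, -39, -39, 1, -5, -41] -> [-22, 50, 25, -18, 26, -39, 1, -5, -41] -> [-22, 50, -18, 26] -> [22, -50, 18, -26] -> [110, -250, 90, -130] -> -180
  [-21, 34, 24] -> [-21, 34, 24] -> [34, 24] -> [-34, -24] -> [-170, -120] -> -290
  [17, 15, 5, 14, -40, -44, -50, 30, -39] -> [17, 15, 5, 14, -40, -44, -50, 30, -39] -> [14, -40, -44, -50, 30] -> [-14, 40, 44, 50, -30] -> [-70, 200, 220, 250, -150] -> 450
  [41, 22, 10, -35, 35, -10] -> [41, 22, 10, -35, 35, -10] -> [22, 10, -10] -> [-22, -10, 10] -> [-110, -50, 50] -> -110
  [44, -20, 26, -26, 15, 37, 40] -> [44, -20, 26, -26, 15, 37, 40] -> [44, -20, 26, -26, 40] -> [-44, 20, -26, 26, -40] -> [-220, 100, -130, 130, -200] -> -320

260; -180; -290; 450; -110; -320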